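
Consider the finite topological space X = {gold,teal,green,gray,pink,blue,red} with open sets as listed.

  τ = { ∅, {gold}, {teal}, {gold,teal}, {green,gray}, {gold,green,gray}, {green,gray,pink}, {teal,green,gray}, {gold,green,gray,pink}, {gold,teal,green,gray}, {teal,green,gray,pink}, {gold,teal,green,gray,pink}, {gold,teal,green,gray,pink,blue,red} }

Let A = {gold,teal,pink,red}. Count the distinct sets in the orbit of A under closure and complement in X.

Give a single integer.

8

complement {green,gray,blue}; its interior {green,gray}; cl(A) = X∖{green,gray} = {gold,teal,pink,blue,red}
With k = closure, c = complement:
  1. A     = {gold,teal,pink,red}
  2. kA    = {gold,teal,pink,blue,red}
  3. cA    = {green,gray,blue}
  4. ckA   = {green,gray}
  5. kcA   = {green,gray,pink,blue,red}
  6. ckcA  = {gold,teal}
  7. kckcA = {gold,teal,blue,red}
  8. ckckcA = {green,gray,pink}
k, c of each give nothing new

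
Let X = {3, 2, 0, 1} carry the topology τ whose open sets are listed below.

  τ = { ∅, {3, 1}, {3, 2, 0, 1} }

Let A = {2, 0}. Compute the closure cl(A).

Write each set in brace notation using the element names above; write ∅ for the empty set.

closure: X∖int(X∖A) = X∖{3, 1} = {2, 0}

{2, 0}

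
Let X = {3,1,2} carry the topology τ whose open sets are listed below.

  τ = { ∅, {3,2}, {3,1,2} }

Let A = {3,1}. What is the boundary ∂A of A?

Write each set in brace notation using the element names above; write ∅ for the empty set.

{3,1,2}

interior: largest open inside A is ∅ (from ∅)
cl via duality: int({2}) = ∅, so X∖∅ = {3,1,2}
cl∖int = {3,1,2}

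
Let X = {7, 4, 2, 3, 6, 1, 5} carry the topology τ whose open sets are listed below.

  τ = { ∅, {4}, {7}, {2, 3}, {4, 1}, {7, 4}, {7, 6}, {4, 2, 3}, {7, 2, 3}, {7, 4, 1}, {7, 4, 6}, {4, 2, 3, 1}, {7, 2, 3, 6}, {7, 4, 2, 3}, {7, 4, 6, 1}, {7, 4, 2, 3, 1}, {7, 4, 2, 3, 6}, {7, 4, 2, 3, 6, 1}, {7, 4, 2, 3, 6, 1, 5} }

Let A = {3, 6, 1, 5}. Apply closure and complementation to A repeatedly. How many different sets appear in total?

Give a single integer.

cl via duality: int({7, 4, 2}) = {7, 4}, so X∖{7, 4} = {2, 3, 6, 1, 5}
Write k for closure, c for complement:
  1. A     = {3, 6, 1, 5}
  2. kA    = {2, 3, 6, 1, 5}
  3. cA    = {7, 4, 2}
  4. ckA   = {7, 4}
  5. kcA   = {7, 4, 2, 3, 6, 1, 5}
  6. kckA  = {7, 4, 6, 1, 5}
  7. ckcA  = ∅
  8. ckckA = {2, 3}
  9. kckckA = {2, 3, 5}
  10. ckckckA = {7, 4, 6, 1}
applying k or c yields no new set

10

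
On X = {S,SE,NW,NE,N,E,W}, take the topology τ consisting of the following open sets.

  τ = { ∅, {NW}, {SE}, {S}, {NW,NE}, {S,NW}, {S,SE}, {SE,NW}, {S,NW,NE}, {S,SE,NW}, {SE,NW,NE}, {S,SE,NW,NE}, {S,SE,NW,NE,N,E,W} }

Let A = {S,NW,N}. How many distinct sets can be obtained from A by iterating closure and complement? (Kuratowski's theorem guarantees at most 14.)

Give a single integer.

closure: X∖int(X∖A) = X∖{SE} = {S,NW,NE,N,E,W}
Let k=closure and c=complement:
  1. A     = {S,NW,N}
  2. kA    = {S,NW,NE,N,E,W}
  3. cA    = {SE,NE,E,W}
  4. ckA   = {SE}
  5. kcA   = {SE,NE,N,E,W}
  6. kckA  = {SE,N,E,W}
  7. ckcA  = {S,NW}
  8. ckckA = {S,NW,NE}
— saturated at 8

8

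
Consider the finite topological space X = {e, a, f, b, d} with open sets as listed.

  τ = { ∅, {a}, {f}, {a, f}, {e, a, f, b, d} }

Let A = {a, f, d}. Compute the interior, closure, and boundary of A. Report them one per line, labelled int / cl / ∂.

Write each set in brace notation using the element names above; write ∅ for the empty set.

int(A) = {a, f}
cl(A)  = {e, a, f, b, d}
∂A     = {e, b, d}

open subsets of A: ∅, {f}, {a}, {a, f}; so int(A) = {a, f}
closure: X∖int(X∖A) = X∖∅ = {e, a, f, b, d}
∂A = {e, a, f, b, d} minus {a, f} = {e, b, d}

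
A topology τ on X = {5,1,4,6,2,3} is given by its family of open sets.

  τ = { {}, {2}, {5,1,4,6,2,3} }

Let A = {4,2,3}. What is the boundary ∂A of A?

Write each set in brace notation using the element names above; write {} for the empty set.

open subsets of A: {}, {2}; so int(A) = {2}
closure: X∖int(X∖A) = X∖{} = {5,1,4,6,2,3}
∂A = {5,1,4,6,2,3} minus {2} = {5,1,4,6,3}

{5,1,4,6,3}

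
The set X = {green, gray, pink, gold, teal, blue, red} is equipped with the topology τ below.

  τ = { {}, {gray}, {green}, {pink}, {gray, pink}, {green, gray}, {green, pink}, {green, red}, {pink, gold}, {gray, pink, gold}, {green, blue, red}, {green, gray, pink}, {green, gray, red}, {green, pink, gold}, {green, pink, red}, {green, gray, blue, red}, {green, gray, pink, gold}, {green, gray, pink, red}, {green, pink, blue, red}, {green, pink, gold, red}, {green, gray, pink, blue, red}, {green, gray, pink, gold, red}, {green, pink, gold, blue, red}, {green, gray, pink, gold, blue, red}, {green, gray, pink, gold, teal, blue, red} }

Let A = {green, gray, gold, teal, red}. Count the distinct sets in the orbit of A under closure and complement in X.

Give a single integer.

10

cl via duality: int({pink, blue}) = {pink}, so X∖{pink} = {green, gray, gold, teal, blue, red}
Write k for closure, c for complement:
  1. A     = {green, gray, gold, teal, red}
  2. kA    = {green, gray, gold, teal, blue, red}
  3. cA    = {pink, blue}
  4. ckA   = {pink}
  5. kcA   = {pink, gold, teal, blue}
  6. kckA  = {pink, gold, teal}
  7. ckcA  = {green, gray, red}
  8. ckckA = {green, gray, blue, red}
  9. kckcA = {green, gray, teal, blue, red}
  10. ckckcA = {pink, gold}
applying k or c yields no new set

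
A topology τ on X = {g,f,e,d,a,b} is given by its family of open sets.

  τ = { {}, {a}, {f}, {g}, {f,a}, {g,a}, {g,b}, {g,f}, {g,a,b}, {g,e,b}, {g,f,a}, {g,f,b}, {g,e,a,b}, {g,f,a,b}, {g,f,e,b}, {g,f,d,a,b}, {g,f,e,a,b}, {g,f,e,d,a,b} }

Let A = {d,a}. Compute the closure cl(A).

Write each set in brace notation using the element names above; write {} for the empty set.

{d,a}

cl via duality: int({g,f,e,b}) = {g,f,e,b}, so X∖{g,f,e,b} = {d,a}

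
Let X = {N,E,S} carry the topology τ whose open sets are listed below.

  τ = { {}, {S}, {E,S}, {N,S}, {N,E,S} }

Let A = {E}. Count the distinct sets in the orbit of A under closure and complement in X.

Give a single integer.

4

complement {N,S}; its interior {N,S}; cl(A) = X∖{N,S} = {E}
With k = closure, c = complement:
  1. A     = {E}
  2. cA    = {N,S}
  3. kcA   = {N,E,S}
  4. ckcA  = {}
k, c of each give nothing new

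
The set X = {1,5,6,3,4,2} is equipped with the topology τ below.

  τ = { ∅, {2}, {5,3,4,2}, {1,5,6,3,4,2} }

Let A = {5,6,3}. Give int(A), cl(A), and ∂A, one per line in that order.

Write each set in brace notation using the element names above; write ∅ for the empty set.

opens ⊆ A: ∅; union → int = ∅
complement {1,4,2}; its interior {2}; cl(A) = X∖{2} = {1,5,6,3,4}
boundary = {1,5,6,3,4} ∖ ∅ = {1,5,6,3,4}

int(A) = ∅
cl(A)  = {1,5,6,3,4}
∂A     = {1,5,6,3,4}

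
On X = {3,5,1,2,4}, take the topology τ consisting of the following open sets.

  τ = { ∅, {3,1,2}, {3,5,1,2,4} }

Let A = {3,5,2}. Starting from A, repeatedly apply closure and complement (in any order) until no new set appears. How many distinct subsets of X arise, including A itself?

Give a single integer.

4

complement {1,4}; its interior ∅; cl(A) = X∖∅ = {3,5,1,2,4}
With k = closure, c = complement:
  1. A     = {3,5,2}
  2. kA    = {3,5,1,2,4}
  3. cA    = {1,4}
  4. ckA   = ∅
k, c of each give nothing new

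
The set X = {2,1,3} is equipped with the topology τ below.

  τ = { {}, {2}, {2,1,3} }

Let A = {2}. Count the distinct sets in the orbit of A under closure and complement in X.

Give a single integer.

cl via duality: int({1,3}) = {}, so X∖{} = {2,1,3}
Write k for closure, c for complement:
  1. A     = {2}
  2. kA    = {2,1,3}
  3. cA    = {1,3}
  4. ckA   = {}
applying k or c yields no new set

4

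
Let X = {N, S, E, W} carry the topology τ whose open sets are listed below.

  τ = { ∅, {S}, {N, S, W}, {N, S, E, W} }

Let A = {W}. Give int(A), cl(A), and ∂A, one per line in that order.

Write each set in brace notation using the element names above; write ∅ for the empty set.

int(A) = ∅
cl(A)  = {N, E, W}
∂A     = {N, E, W}

U open, U⊆A: ∅. int(A) = ⋃ = ∅
X∖A={N, S, E}, int(X∖A)={S}, hence cl(A)={N, E, W}
∂A: remove int from cl → {N, E, W}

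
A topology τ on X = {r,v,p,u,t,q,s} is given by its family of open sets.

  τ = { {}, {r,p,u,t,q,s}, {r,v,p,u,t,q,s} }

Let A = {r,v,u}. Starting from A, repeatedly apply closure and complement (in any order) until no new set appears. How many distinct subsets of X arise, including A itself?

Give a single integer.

X∖A={p,t,q,s}, int(X∖A)={}, hence cl(A)={r,v,p,u,t,q,s}
Orbit (k=closure, c=complement):
  1. A     = {r,v,u}
  2. kA    = {r,v,p,u,t,q,s}
  3. cA    = {p,t,q,s}
  4. ckA   = {}
(closed under both — stop)

4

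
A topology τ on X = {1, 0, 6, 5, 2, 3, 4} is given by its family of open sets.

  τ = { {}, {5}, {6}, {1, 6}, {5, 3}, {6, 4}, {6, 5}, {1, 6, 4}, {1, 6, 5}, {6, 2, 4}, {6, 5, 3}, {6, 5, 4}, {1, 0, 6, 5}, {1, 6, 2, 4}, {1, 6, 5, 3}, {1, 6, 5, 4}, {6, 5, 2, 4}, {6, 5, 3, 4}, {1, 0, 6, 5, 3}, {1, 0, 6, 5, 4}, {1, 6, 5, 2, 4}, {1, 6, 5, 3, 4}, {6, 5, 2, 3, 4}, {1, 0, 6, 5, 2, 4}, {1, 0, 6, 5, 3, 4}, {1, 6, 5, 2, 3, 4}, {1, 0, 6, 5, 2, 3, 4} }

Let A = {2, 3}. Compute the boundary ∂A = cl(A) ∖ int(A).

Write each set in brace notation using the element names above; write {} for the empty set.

interior: largest open inside A is {} (from {})
cl via duality: int({1, 0, 6, 5, 4}) = {1, 0, 6, 5, 4}, so X∖{1, 0, 6, 5, 4} = {2, 3}
cl∖int = {2, 3}

{2, 3}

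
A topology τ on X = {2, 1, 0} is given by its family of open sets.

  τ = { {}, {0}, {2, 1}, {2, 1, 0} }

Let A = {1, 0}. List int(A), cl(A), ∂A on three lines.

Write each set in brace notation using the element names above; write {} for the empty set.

U open, U⊆A: {}, {0}. int(A) = ⋃ = {0}
X∖A={2}, int(X∖A)={}, hence cl(A)={2, 1, 0}
∂A: remove int from cl → {2, 1}

int(A) = {0}
cl(A)  = {2, 1, 0}
∂A     = {2, 1}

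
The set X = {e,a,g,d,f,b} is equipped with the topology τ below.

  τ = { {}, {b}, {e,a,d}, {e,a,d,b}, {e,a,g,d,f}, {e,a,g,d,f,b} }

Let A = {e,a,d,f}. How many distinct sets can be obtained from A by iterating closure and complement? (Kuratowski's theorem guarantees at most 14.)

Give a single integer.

6

X∖A={g,b}, int(X∖A)={b}, hence cl(A)={e,a,g,d,f}
Orbit (k=closure, c=complement):
  1. A     = {e,a,d,f}
  2. kA    = {e,a,g,d,f}
  3. cA    = {g,b}
  4. ckA   = {b}
  5. kcA   = {g,f,b}
  6. ckcA  = {e,a,d}
(closed under both — stop)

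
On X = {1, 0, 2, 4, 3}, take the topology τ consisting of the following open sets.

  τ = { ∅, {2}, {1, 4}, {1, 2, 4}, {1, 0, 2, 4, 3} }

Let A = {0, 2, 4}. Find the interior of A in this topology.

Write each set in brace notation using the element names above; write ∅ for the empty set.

{2}

interior: largest open inside A is {2} (from ∅, {2})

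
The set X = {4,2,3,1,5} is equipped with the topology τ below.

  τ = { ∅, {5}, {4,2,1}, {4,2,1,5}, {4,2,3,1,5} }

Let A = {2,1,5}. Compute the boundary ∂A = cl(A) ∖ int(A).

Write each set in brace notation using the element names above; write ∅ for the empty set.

open subsets of A: ∅, {5}; so int(A) = {5}
closure: X∖int(X∖A) = X∖∅ = {4,2,3,1,5}
∂A = {4,2,3,1,5} minus {5} = {4,2,3,1}

{4,2,3,1}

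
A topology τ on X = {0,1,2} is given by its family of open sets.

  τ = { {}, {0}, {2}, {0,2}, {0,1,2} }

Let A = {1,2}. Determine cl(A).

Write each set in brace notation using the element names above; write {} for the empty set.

{1,2}

complement {0}; its interior {0}; cl(A) = X∖{0} = {1,2}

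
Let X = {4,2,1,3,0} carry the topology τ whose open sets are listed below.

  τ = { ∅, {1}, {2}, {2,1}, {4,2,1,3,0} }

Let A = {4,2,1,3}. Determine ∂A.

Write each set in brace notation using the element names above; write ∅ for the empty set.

{4,3,0}

open subsets of A: ∅, {2}, {1}, {2,1}; so int(A) = {2,1}
closure: X∖int(X∖A) = X∖∅ = {4,2,1,3,0}
∂A = {4,2,1,3,0} minus {2,1} = {4,3,0}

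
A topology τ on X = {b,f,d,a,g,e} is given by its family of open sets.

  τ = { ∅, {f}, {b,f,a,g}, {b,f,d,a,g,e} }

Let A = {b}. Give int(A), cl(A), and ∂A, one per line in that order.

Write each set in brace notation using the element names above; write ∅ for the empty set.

int(A) = ∅
cl(A)  = {b,d,a,g,e}
∂A     = {b,d,a,g,e}

opens ⊆ A: ∅; union → int = ∅
complement {f,d,a,g,e}; its interior {f}; cl(A) = X∖{f} = {b,d,a,g,e}
boundary = {b,d,a,g,e} ∖ ∅ = {b,d,a,g,e}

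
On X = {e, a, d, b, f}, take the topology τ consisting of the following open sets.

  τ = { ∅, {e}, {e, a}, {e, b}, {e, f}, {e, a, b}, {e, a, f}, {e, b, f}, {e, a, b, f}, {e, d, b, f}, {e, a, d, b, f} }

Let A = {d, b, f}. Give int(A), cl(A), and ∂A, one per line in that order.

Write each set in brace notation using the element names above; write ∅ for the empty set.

int(A) = ∅
cl(A)  = {d, b, f}
∂A     = {d, b, f}

open subsets of A: ∅; so int(A) = ∅
closure: X∖int(X∖A) = X∖{e, a} = {d, b, f}
∂A = {d, b, f} minus ∅ = {d, b, f}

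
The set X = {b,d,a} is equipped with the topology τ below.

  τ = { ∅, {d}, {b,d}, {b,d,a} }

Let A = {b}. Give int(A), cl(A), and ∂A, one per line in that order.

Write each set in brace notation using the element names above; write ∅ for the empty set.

interior: largest open inside A is ∅ (from ∅)
cl via duality: int({d,a}) = {d}, so X∖{d} = {b,a}
cl∖int = {b,a}

int(A) = ∅
cl(A)  = {b,a}
∂A     = {b,a}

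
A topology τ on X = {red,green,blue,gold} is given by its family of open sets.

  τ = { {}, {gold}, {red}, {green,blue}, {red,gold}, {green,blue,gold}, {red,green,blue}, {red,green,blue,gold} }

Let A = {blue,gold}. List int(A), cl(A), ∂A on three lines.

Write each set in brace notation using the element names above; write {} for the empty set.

int(A) = {gold}
cl(A)  = {green,blue,gold}
∂A     = {green,blue}

U open, U⊆A: {}, {gold}. int(A) = ⋃ = {gold}
X∖A={red,green}, int(X∖A)={red}, hence cl(A)={green,blue,gold}
∂A: remove int from cl → {green,blue}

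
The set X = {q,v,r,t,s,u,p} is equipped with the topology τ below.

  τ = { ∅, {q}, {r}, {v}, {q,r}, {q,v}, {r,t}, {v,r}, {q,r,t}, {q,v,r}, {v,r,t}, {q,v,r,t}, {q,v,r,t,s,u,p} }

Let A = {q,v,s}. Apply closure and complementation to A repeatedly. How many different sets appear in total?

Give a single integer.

6

cl via duality: int({r,t,u,p}) = {r,t}, so X∖{r,t} = {q,v,s,u,p}
Write k for closure, c for complement:
  1. A     = {q,v,s}
  2. kA    = {q,v,s,u,p}
  3. cA    = {r,t,u,p}
  4. ckA   = {r,t}
  5. kcA   = {r,t,s,u,p}
  6. ckcA  = {q,v}
applying k or c yields no new set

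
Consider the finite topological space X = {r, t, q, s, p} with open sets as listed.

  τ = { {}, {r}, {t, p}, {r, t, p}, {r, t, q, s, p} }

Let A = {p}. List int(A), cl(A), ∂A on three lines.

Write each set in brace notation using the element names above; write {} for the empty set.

int(A) = {}
cl(A)  = {t, q, s, p}
∂A     = {t, q, s, p}

U open, U⊆A: {}. int(A) = ⋃ = {}
X∖A={r, t, q, s}, int(X∖A)={r}, hence cl(A)={t, q, s, p}
∂A: remove int from cl → {t, q, s, p}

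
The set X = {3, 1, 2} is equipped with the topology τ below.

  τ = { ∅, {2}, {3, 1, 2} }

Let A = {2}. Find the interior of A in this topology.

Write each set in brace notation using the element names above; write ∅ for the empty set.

opens ⊆ A: ∅, {2}; union → int = {2}

{2}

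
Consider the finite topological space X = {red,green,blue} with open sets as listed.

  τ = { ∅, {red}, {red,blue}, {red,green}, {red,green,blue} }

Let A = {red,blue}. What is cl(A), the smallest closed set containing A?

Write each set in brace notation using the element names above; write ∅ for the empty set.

{red,green,blue}

closure: X∖int(X∖A) = X∖∅ = {red,green,blue}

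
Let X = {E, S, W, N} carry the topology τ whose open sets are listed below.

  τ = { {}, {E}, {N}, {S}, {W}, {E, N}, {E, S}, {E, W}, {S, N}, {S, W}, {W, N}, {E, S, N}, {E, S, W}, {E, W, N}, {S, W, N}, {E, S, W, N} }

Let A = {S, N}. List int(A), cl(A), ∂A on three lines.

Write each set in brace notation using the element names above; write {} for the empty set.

open subsets of A: {}, {N}, {S}, {S, N}; so int(A) = {S, N}
closure: X∖int(X∖A) = X∖{E, W} = {S, N}
∂A = {S, N} minus {S, N} = {}

int(A) = {S, N}
cl(A)  = {S, N}
∂A     = {}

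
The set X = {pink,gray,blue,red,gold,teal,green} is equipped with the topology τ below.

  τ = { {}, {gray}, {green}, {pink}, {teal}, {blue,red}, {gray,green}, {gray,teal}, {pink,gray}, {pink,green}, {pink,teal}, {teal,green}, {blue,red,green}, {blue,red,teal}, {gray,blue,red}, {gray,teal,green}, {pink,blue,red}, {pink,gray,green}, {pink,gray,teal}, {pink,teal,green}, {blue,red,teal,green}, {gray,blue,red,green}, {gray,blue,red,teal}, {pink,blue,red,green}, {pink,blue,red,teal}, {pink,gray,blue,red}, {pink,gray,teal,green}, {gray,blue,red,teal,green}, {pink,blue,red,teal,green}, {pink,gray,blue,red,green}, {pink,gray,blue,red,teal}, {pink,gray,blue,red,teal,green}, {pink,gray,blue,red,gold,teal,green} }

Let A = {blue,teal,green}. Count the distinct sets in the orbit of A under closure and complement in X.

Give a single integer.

10

X∖A={pink,gray,red,gold}, int(X∖A)={pink,gray}, hence cl(A)={blue,red,gold,teal,green}
Orbit (k=closure, c=complement):
  1. A     = {blue,teal,green}
  2. kA    = {blue,red,gold,teal,green}
  3. cA    = {pink,gray,red,gold}
  4. ckA   = {pink,gray}
  5. kcA   = {pink,gray,blue,red,gold}
  6. kckA  = {pink,gray,gold}
  7. ckcA  = {teal,green}
  8. ckckA = {blue,red,teal,green}
  9. kckcA = {gold,teal,green}
  10. ckckcA = {pink,gray,blue,red}
(closed under both — stop)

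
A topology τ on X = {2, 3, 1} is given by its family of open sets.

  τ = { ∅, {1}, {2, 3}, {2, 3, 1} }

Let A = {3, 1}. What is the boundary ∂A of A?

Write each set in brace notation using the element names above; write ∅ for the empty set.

opens ⊆ A: ∅, {1}; union → int = {1}
complement {2}; its interior ∅; cl(A) = X∖∅ = {2, 3, 1}
boundary = {2, 3, 1} ∖ {1} = {2, 3}

{2, 3}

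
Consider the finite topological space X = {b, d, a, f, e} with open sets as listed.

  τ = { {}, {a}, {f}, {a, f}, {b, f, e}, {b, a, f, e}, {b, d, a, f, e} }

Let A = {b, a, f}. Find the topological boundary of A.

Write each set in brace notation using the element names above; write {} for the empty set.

interior: largest open inside A is {a, f} (from {}, {f}, {a}, {a, f})
cl via duality: int({d, e}) = {}, so X∖{} = {b, d, a, f, e}
cl∖int = {b, d, e}

{b, d, e}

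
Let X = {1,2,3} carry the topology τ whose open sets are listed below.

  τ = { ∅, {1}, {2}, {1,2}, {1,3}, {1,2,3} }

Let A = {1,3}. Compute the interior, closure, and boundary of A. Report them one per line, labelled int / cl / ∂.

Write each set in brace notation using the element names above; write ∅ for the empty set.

int(A) = {1,3}
cl(A)  = {1,3}
∂A     = ∅

open subsets of A: ∅, {1}, {1,3}; so int(A) = {1,3}
closure: X∖int(X∖A) = X∖{2} = {1,3}
∂A = {1,3} minus {1,3} = ∅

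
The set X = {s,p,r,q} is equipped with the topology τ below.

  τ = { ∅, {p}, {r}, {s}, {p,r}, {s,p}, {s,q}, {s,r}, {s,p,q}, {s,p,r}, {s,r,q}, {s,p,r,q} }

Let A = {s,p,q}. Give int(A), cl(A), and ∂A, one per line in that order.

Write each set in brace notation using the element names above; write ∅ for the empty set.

open subsets of A: ∅, {s}, {p}, {s,q}, {s,p}, {s,p,q}; so int(A) = {s,p,q}
closure: X∖int(X∖A) = X∖{r} = {s,p,q}
∂A = {s,p,q} minus {s,p,q} = ∅

int(A) = {s,p,q}
cl(A)  = {s,p,q}
∂A     = ∅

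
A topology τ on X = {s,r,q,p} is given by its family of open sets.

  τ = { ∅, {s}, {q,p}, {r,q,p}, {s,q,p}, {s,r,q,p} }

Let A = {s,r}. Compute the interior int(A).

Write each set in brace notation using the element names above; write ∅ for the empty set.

open subsets of A: ∅, {s}; so int(A) = {s}

{s}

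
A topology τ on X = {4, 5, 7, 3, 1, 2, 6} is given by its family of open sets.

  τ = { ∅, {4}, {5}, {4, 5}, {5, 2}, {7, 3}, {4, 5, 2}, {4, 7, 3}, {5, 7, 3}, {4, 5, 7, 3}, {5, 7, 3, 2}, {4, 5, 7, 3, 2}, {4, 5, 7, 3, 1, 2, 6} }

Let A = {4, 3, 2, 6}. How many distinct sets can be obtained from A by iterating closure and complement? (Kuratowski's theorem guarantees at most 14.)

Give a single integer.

12

closure: X∖int(X∖A) = X∖{5} = {4, 7, 3, 1, 2, 6}
Let k=closure and c=complement:
  1. A     = {4, 3, 2, 6}
  2. kA    = {4, 7, 3, 1, 2, 6}
  3. cA    = {5, 7, 1}
  4. ckA   = {5}
  5. kcA   = {5, 7, 3, 1, 2, 6}
  6. kckA  = {5, 1, 2, 6}
  7. ckcA  = {4}
  8. ckckA = {4, 7, 3}
  9. kckcA = {4, 1, 6}
  10. kckckA = {4, 7, 3, 1, 6}
  11. ckckcA = {5, 7, 3, 2}
  12. ckckckA = {5, 2}
— saturated at 12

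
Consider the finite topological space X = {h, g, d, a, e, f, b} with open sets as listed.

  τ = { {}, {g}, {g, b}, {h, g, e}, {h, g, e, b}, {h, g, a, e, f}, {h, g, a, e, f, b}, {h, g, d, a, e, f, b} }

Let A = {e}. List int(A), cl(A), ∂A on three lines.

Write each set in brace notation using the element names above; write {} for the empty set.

int(A) = {}
cl(A)  = {h, d, a, e, f}
∂A     = {h, d, a, e, f}

opens ⊆ A: {}; union → int = {}
complement {h, g, d, a, f, b}; its interior {g, b}; cl(A) = X∖{g, b} = {h, d, a, e, f}
boundary = {h, d, a, e, f} ∖ {} = {h, d, a, e, f}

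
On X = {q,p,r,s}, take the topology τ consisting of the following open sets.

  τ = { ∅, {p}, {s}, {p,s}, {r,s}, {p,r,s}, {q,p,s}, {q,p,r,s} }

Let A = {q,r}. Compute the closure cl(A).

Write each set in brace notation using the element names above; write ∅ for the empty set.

X∖A={p,s}, int(X∖A)={p,s}, hence cl(A)={q,r}

{q,r}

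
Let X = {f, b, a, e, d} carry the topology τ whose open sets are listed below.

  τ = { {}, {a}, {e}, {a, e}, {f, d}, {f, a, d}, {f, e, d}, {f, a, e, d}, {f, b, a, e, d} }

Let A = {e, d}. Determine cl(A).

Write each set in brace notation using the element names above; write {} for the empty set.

X∖A={f, b, a}, int(X∖A)={a}, hence cl(A)={f, b, e, d}

{f, b, e, d}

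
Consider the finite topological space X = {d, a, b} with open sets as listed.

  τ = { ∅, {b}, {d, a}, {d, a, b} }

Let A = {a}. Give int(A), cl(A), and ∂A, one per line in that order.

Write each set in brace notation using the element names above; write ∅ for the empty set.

U open, U⊆A: ∅. int(A) = ⋃ = ∅
X∖A={d, b}, int(X∖A)={b}, hence cl(A)={d, a}
∂A: remove int from cl → {d, a}

int(A) = ∅
cl(A)  = {d, a}
∂A     = {d, a}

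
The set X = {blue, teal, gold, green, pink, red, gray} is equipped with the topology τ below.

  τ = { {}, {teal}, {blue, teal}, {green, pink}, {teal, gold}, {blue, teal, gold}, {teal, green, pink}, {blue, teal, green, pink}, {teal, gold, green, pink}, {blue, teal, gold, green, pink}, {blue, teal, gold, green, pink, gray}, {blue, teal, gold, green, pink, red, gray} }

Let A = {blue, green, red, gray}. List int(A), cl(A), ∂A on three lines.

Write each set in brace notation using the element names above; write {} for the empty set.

interior: largest open inside A is {} (from {})
cl via duality: int({teal, gold, pink}) = {teal, gold}, so X∖{teal, gold} = {blue, green, pink, red, gray}
cl∖int = {blue, green, pink, red, gray}

int(A) = {}
cl(A)  = {blue, green, pink, red, gray}
∂A     = {blue, green, pink, red, gray}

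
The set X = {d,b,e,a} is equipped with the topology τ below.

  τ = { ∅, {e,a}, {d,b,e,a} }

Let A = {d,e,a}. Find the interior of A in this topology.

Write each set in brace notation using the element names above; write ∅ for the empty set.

{e,a}

opens ⊆ A: ∅, {e,a}; union → int = {e,a}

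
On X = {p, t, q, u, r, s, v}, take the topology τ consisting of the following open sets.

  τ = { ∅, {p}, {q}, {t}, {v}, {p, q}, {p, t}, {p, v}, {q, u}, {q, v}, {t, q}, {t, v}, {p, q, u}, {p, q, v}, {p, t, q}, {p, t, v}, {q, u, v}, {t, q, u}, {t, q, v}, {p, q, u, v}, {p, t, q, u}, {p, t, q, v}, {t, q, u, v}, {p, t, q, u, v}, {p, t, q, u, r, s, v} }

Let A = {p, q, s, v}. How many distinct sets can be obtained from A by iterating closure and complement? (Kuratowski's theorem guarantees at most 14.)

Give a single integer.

8

complement {t, u, r}; its interior {t}; cl(A) = X∖{t} = {p, q, u, r, s, v}
With k = closure, c = complement:
  1. A     = {p, q, s, v}
  2. kA    = {p, q, u, r, s, v}
  3. cA    = {t, u, r}
  4. ckA   = {t}
  5. kcA   = {t, u, r, s}
  6. kckA  = {t, r, s}
  7. ckcA  = {p, q, v}
  8. ckckA = {p, q, u, v}
k, c of each give nothing new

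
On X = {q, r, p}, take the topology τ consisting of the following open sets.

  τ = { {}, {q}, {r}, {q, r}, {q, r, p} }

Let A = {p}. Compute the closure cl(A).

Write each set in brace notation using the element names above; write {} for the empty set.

{p}

complement {q, r}; its interior {q, r}; cl(A) = X∖{q, r} = {p}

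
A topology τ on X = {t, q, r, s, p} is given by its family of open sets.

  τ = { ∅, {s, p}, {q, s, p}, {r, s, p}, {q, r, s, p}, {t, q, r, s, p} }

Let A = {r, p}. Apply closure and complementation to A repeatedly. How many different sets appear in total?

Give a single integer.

4

complement {t, q, s}; its interior ∅; cl(A) = X∖∅ = {t, q, r, s, p}
With k = closure, c = complement:
  1. A     = {r, p}
  2. kA    = {t, q, r, s, p}
  3. cA    = {t, q, s}
  4. ckA   = ∅
k, c of each give nothing new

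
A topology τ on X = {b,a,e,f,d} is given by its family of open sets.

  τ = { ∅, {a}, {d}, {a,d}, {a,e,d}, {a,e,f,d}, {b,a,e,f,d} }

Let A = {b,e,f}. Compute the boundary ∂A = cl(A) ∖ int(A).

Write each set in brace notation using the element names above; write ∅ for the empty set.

open subsets of A: ∅; so int(A) = ∅
closure: X∖int(X∖A) = X∖{a,d} = {b,e,f}
∂A = {b,e,f} minus ∅ = {b,e,f}

{b,e,f}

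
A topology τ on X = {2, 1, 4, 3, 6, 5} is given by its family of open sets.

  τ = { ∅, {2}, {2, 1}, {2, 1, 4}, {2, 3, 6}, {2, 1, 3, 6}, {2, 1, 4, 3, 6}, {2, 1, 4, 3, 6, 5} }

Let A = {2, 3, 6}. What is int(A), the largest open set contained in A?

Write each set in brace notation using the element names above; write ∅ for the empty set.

{2, 3, 6}

open subsets of A: ∅, {2}, {2, 3, 6}; so int(A) = {2, 3, 6}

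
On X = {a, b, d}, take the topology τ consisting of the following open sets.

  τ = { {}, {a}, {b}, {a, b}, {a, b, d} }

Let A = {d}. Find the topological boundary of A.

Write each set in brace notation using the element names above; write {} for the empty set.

{d}

open subsets of A: {}; so int(A) = {}
closure: X∖int(X∖A) = X∖{a, b} = {d}
∂A = {d} minus {} = {d}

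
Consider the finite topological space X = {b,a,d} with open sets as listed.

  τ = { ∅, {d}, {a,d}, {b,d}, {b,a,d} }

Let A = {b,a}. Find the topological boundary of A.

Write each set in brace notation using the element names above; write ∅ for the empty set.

open subsets of A: ∅; so int(A) = ∅
closure: X∖int(X∖A) = X∖{d} = {b,a}
∂A = {b,a} minus ∅ = {b,a}

{b,a}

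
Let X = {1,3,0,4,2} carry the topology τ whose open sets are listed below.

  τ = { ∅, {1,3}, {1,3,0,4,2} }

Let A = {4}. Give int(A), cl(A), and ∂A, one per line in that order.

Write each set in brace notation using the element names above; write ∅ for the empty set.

int(A) = ∅
cl(A)  = {0,4,2}
∂A     = {0,4,2}

opens ⊆ A: ∅; union → int = ∅
complement {1,3,0,2}; its interior {1,3}; cl(A) = X∖{1,3} = {0,4,2}
boundary = {0,4,2} ∖ ∅ = {0,4,2}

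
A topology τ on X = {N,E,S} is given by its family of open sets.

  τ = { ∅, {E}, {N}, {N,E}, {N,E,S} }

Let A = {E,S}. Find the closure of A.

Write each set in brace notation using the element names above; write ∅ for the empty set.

complement {N}; its interior {N}; cl(A) = X∖{N} = {E,S}

{E,S}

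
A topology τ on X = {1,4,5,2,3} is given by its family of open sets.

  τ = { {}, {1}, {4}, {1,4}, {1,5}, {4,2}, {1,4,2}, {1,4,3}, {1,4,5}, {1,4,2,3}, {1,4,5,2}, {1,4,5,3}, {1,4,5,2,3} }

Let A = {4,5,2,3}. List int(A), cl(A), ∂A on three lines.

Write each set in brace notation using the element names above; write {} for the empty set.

int(A) = {4,2}
cl(A)  = {4,5,2,3}
∂A     = {5,3}

opens ⊆ A: {}, {4}, {4,2}; union → int = {4,2}
complement {1}; its interior {1}; cl(A) = X∖{1} = {4,5,2,3}
boundary = {4,5,2,3} ∖ {4,2} = {5,3}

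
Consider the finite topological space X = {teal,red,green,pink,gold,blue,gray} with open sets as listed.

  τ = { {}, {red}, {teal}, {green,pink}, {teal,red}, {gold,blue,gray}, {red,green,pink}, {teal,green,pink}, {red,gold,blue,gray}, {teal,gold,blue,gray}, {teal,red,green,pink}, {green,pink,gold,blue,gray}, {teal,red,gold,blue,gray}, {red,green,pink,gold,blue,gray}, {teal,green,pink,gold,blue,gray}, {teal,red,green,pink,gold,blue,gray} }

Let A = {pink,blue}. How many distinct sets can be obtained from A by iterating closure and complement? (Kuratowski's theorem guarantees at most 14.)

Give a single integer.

6

closure: X∖int(X∖A) = X∖{teal,red} = {green,pink,gold,blue,gray}
Let k=closure and c=complement:
  1. A     = {pink,blue}
  2. kA    = {green,pink,gold,blue,gray}
  3. cA    = {teal,red,green,gold,gray}
  4. ckA   = {teal,red}
  5. kcA   = {teal,red,green,pink,gold,blue,gray}
  6. ckcA  = {}
— saturated at 6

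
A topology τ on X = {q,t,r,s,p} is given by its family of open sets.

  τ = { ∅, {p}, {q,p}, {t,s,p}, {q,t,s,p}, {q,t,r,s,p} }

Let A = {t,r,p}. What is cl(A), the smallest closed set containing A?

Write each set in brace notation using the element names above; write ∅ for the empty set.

{q,t,r,s,p}

complement {q,s}; its interior ∅; cl(A) = X∖∅ = {q,t,r,s,p}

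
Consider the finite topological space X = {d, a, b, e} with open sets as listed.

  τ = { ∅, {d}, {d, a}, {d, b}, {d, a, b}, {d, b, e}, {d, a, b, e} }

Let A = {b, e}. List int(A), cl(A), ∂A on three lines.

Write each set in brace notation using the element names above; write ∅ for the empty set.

opens ⊆ A: ∅; union → int = ∅
complement {d, a}; its interior {d, a}; cl(A) = X∖{d, a} = {b, e}
boundary = {b, e} ∖ ∅ = {b, e}

int(A) = ∅
cl(A)  = {b, e}
∂A     = {b, e}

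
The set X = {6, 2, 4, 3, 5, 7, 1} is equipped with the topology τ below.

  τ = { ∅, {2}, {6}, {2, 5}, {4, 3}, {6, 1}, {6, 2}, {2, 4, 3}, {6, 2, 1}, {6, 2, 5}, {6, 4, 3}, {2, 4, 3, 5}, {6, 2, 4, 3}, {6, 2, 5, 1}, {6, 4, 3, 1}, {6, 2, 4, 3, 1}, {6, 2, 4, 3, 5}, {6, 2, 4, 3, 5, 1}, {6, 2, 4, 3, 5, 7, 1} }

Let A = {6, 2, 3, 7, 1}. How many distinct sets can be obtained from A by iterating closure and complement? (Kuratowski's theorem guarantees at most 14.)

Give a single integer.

10

X∖A={4, 5}, int(X∖A)=∅, hence cl(A)={6, 2, 4, 3, 5, 7, 1}
Orbit (k=closure, c=complement):
  1. A     = {6, 2, 3, 7, 1}
  2. kA    = {6, 2, 4, 3, 5, 7, 1}
  3. cA    = {4, 5}
  4. ckA   = ∅
  5. kcA   = {4, 3, 5, 7}
  6. ckcA  = {6, 2, 1}
  7. kckcA = {6, 2, 5, 7, 1}
  8. ckckcA = {4, 3}
  9. kckckcA = {4, 3, 7}
  10. ckckckcA = {6, 2, 5, 1}
(closed under both — stop)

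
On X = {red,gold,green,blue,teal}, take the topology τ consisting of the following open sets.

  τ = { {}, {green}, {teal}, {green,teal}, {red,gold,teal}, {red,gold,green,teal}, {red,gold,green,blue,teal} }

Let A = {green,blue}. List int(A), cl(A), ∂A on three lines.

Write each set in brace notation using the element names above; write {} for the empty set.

open subsets of A: {}, {green}; so int(A) = {green}
closure: X∖int(X∖A) = X∖{red,gold,teal} = {green,blue}
∂A = {green,blue} minus {green} = {blue}

int(A) = {green}
cl(A)  = {green,blue}
∂A     = {blue}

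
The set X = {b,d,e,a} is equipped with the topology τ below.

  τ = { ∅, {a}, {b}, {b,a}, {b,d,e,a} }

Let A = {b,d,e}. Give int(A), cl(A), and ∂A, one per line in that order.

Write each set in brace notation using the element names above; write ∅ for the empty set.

opens ⊆ A: ∅, {b}; union → int = {b}
complement {a}; its interior {a}; cl(A) = X∖{a} = {b,d,e}
boundary = {b,d,e} ∖ {b} = {d,e}

int(A) = {b}
cl(A)  = {b,d,e}
∂A     = {d,e}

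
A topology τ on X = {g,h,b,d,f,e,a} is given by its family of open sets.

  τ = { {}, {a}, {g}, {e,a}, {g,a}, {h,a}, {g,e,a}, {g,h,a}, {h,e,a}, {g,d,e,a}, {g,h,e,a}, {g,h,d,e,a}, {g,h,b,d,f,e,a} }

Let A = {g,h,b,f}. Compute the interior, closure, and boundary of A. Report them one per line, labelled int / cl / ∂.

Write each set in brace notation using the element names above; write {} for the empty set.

U open, U⊆A: {}, {g}. int(A) = ⋃ = {g}
X∖A={d,e,a}, int(X∖A)={e,a}, hence cl(A)={g,h,b,d,f}
∂A: remove int from cl → {h,b,d,f}

int(A) = {g}
cl(A)  = {g,h,b,d,f}
∂A     = {h,b,d,f}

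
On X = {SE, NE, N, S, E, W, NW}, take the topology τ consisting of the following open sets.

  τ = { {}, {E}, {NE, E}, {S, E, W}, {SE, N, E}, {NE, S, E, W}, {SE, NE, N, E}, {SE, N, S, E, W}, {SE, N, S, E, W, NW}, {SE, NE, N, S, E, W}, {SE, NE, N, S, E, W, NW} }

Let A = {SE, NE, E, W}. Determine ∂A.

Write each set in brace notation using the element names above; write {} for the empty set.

U open, U⊆A: {}, {E}, {NE, E}. int(A) = ⋃ = {NE, E}
X∖A={N, S, NW}, int(X∖A)={}, hence cl(A)={SE, NE, N, S, E, W, NW}
∂A: remove int from cl → {SE, N, S, W, NW}

{SE, N, S, W, NW}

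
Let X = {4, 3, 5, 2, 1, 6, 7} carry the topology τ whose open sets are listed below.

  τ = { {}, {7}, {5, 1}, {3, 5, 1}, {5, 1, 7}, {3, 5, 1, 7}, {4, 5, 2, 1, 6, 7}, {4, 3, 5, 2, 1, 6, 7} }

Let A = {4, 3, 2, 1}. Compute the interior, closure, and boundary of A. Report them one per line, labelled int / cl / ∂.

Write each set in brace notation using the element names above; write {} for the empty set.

int(A) = {}
cl(A)  = {4, 3, 5, 2, 1, 6}
∂A     = {4, 3, 5, 2, 1, 6}

opens ⊆ A: {}; union → int = {}
complement {5, 6, 7}; its interior {7}; cl(A) = X∖{7} = {4, 3, 5, 2, 1, 6}
boundary = {4, 3, 5, 2, 1, 6} ∖ {} = {4, 3, 5, 2, 1, 6}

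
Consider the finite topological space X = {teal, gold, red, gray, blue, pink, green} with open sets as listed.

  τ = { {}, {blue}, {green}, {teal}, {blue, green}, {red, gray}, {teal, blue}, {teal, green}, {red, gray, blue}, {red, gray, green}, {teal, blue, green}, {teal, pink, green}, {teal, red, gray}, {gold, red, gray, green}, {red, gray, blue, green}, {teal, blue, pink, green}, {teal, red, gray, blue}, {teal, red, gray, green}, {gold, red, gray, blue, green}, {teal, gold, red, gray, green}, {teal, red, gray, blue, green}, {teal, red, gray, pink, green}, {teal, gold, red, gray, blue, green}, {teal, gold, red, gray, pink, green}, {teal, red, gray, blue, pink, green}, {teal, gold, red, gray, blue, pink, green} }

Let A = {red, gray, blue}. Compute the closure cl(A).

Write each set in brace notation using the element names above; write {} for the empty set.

{gold, red, gray, blue}

cl via duality: int({teal, gold, pink, green}) = {teal, pink, green}, so X∖{teal, pink, green} = {gold, red, gray, blue}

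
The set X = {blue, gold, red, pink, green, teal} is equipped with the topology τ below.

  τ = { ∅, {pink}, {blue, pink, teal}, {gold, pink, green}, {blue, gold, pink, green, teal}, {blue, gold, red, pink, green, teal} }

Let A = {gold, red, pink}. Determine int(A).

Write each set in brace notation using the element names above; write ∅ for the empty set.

{pink}

interior: largest open inside A is {pink} (from ∅, {pink})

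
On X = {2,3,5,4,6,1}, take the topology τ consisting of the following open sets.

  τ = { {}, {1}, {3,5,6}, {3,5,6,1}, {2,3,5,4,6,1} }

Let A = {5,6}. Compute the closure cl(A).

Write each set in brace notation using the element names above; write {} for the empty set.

{2,3,5,4,6}

closure: X∖int(X∖A) = X∖{1} = {2,3,5,4,6}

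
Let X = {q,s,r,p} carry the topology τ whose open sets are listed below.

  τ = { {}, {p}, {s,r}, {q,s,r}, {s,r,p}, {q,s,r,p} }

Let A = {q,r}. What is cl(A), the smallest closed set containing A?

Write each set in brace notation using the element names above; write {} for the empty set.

complement {s,p}; its interior {p}; cl(A) = X∖{p} = {q,s,r}

{q,s,r}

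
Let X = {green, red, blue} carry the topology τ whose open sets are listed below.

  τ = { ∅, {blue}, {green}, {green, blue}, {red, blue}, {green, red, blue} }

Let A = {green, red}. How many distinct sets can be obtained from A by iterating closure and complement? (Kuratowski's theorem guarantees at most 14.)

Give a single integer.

cl via duality: int({blue}) = {blue}, so X∖{blue} = {green, red}
Write k for closure, c for complement:
  1. A     = {green, red}
  2. cA    = {blue}
  3. kcA   = {red, blue}
  4. ckcA  = {green}
applying k or c yields no new set

4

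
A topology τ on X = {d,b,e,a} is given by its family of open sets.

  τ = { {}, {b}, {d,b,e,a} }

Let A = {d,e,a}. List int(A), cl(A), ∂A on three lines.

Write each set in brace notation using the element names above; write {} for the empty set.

U open, U⊆A: {}. int(A) = ⋃ = {}
X∖A={b}, int(X∖A)={b}, hence cl(A)={d,e,a}
∂A: remove int from cl → {d,e,a}

int(A) = {}
cl(A)  = {d,e,a}
∂A     = {d,e,a}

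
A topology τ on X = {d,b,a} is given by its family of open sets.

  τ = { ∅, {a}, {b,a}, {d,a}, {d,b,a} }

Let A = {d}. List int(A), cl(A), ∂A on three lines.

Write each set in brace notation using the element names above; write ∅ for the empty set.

int(A) = ∅
cl(A)  = {d}
∂A     = {d}

U open, U⊆A: ∅. int(A) = ⋃ = ∅
X∖A={b,a}, int(X∖A)={b,a}, hence cl(A)={d}
∂A: remove int from cl → {d}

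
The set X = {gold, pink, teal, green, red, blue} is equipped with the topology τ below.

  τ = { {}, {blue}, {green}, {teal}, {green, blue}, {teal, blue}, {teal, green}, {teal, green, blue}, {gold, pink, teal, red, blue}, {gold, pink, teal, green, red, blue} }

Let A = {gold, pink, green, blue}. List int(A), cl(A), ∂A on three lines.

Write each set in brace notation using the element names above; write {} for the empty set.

U open, U⊆A: {}, {green}, {blue}, {green, blue}. int(A) = ⋃ = {green, blue}
X∖A={teal, red}, int(X∖A)={teal}, hence cl(A)={gold, pink, green, red, blue}
∂A: remove int from cl → {gold, pink, red}

int(A) = {green, blue}
cl(A)  = {gold, pink, green, red, blue}
∂A     = {gold, pink, red}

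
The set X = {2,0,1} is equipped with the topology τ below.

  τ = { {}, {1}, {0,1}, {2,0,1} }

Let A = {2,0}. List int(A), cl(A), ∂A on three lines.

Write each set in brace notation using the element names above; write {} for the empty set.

int(A) = {}
cl(A)  = {2,0}
∂A     = {2,0}

U open, U⊆A: {}. int(A) = ⋃ = {}
X∖A={1}, int(X∖A)={1}, hence cl(A)={2,0}
∂A: remove int from cl → {2,0}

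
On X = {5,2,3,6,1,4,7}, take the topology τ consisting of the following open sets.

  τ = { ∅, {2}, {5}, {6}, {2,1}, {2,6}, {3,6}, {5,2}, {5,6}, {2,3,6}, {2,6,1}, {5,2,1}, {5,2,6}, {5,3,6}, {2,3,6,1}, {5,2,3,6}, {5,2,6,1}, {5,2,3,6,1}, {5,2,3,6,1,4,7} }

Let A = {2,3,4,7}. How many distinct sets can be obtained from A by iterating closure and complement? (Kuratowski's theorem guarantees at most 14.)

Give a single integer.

cl via duality: int({5,6,1}) = {5,6}, so X∖{5,6} = {2,3,1,4,7}
Write k for closure, c for complement:
  1. A     = {2,3,4,7}
  2. kA    = {2,3,1,4,7}
  3. cA    = {5,6,1}
  4. ckA   = {5,6}
  5. kcA   = {5,3,6,1,4,7}
  6. kckA  = {5,3,6,4,7}
  7. ckcA  = {2}
  8. ckckA = {2,1}
  9. kckcA = {2,1,4,7}
  10. ckckcA = {5,3,6}
applying k or c yields no new set

10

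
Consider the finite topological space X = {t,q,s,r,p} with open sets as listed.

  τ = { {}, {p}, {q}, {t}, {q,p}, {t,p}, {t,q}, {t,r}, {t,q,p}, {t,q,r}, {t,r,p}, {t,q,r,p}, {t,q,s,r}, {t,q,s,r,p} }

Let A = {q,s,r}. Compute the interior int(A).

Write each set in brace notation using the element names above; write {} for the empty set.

{q}

U open, U⊆A: {}, {q}. int(A) = ⋃ = {q}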